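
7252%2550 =2152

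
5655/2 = 2827 + 1/2 = 2827.50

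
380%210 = 170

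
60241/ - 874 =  - 69+65/874= - 68.93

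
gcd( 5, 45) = 5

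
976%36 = 4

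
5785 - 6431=-646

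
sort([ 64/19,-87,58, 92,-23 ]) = [ - 87 , - 23, 64/19,  58, 92] 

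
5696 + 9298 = 14994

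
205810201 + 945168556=1150978757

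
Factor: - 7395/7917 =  - 85/91 = - 5^1*7^ ( - 1)*13^(-1)*17^1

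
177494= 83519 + 93975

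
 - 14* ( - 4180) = 58520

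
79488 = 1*79488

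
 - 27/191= - 27/191=- 0.14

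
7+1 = 8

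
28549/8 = 28549/8  =  3568.62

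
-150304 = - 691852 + 541548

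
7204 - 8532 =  - 1328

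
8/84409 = 8/84409 = 0.00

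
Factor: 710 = 2^1*5^1*71^1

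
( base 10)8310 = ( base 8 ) 20166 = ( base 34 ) 76e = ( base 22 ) H3G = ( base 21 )ihf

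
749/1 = 749 = 749.00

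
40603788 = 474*85662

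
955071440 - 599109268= 355962172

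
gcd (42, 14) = 14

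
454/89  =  454/89 =5.10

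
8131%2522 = 565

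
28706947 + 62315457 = 91022404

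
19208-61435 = - 42227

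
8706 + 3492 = 12198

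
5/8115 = 1/1623 = 0.00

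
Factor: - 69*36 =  -2484 = - 2^2*3^3 * 23^1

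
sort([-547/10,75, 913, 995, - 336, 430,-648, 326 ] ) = [ - 648, - 336, - 547/10, 75, 326,430,913, 995 ] 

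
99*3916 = 387684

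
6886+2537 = 9423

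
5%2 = 1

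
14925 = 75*199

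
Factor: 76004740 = 2^2*5^1*7^1*542891^1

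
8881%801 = 70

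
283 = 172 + 111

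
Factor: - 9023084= - 2^2*7^1*23^1*14011^1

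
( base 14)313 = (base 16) 25d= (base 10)605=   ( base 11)500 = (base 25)O5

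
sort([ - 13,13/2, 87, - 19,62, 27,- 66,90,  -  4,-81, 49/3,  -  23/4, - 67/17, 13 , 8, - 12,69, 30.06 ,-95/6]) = [  -  81 , - 66, - 19,  -  95/6 ,-13,-12, - 23/4, - 4, - 67/17 , 13/2, 8, 13 , 49/3,27,  30.06, 62, 69, 87,90]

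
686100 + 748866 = 1434966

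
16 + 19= 35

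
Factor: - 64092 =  - 2^2 * 3^1 * 7^2  *  109^1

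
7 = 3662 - 3655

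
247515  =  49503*5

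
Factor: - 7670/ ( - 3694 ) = 5^1*13^1 * 59^1*1847^( - 1) =3835/1847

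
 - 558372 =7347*(-76)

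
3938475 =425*9267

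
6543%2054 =381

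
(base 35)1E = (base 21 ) 27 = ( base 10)49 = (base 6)121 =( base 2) 110001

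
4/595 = 4/595 = 0.01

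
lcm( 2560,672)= 53760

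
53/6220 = 53/6220= 0.01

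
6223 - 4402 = 1821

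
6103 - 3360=2743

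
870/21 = 290/7 = 41.43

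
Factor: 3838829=127^1*167^1*181^1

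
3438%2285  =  1153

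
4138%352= 266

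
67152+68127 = 135279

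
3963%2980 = 983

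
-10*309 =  - 3090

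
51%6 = 3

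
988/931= 52/49 = 1.06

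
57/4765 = 57/4765 = 0.01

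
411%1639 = 411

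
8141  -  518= 7623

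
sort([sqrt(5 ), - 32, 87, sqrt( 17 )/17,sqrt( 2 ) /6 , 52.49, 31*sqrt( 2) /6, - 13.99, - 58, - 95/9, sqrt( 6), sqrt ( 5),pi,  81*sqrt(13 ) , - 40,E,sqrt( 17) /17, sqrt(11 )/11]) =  [  -  58, - 40, - 32 , - 13.99,-95/9 , sqrt( 2) /6 , sqrt(17 )/17 , sqrt( 17 )/17,sqrt( 11)/11 , sqrt( 5), sqrt(5 ) , sqrt(6),E,pi, 31*sqrt( 2 )/6,  52.49, 87,81*sqrt(13 )]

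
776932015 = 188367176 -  - 588564839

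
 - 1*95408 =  - 95408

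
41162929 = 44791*919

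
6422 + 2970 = 9392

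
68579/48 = 68579/48 = 1428.73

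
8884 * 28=248752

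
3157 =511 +2646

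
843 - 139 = 704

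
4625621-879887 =3745734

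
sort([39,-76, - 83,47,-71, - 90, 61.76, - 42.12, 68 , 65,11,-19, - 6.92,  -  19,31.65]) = [ - 90, - 83, - 76,  -  71, - 42.12, - 19, - 19, - 6.92,11, 31.65,  39, 47,61.76 , 65,68]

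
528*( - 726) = -383328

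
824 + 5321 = 6145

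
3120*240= 748800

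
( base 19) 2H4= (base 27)1bn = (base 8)2031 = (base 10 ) 1049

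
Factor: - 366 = - 2^1 * 3^1 * 61^1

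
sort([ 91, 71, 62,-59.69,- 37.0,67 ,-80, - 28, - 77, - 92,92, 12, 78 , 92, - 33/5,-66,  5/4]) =[-92, - 80 , - 77 , - 66, - 59.69,-37.0, - 28, - 33/5, 5/4,  12, 62, 67, 71, 78, 91, 92, 92]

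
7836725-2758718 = 5078007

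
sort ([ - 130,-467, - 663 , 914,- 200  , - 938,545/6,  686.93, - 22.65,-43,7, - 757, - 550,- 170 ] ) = [-938,- 757, - 663, - 550, -467, - 200, - 170, - 130,-43, - 22.65,  7,  545/6,686.93,914 ]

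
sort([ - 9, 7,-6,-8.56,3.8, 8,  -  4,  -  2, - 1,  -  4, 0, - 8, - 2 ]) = [ - 9 ,-8.56 , - 8, - 6, - 4, - 4, - 2, - 2,-1,0 , 3.8, 7,8 ] 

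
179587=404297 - 224710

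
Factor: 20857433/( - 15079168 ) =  - 2^( - 8)*13^(-1)*23^(-1)*197^ ( - 1)*1747^1*11939^1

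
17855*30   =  535650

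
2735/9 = 2735/9 = 303.89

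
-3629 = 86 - 3715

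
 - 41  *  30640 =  - 1256240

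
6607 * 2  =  13214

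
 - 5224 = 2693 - 7917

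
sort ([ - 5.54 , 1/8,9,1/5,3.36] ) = [ - 5.54, 1/8, 1/5,  3.36, 9 ]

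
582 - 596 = -14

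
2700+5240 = 7940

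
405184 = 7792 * 52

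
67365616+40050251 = 107415867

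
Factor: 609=3^1*7^1*29^1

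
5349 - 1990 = 3359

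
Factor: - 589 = -19^1*31^1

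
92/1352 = 23/338 = 0.07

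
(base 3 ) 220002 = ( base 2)1010001010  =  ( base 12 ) 462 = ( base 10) 650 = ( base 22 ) 17c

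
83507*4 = 334028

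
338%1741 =338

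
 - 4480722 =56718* (  -  79 ) 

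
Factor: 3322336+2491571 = 5813907 = 3^1*11^1*176179^1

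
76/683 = 76/683= 0.11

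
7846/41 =191+15/41=191.37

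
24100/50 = 482= 482.00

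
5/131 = 5/131 = 0.04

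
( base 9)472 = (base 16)185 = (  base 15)1AE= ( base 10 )389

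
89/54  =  1+35/54 = 1.65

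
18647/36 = 18647/36 = 517.97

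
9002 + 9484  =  18486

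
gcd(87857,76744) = 1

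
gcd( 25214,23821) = 7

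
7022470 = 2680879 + 4341591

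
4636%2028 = 580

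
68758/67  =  68758/67 = 1026.24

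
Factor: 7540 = 2^2*5^1*13^1*29^1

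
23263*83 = 1930829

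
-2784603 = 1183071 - 3967674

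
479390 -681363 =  - 201973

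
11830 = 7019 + 4811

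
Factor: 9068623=9068623^1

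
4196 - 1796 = 2400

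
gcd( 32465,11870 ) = 5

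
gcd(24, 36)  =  12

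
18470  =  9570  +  8900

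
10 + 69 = 79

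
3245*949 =3079505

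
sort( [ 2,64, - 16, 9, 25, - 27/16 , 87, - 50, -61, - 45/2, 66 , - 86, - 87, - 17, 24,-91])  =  [ - 91, - 87,-86,-61,-50, - 45/2, - 17, - 16, - 27/16, 2, 9, 24 , 25, 64,66, 87]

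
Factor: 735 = 3^1*5^1*7^2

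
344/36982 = 172/18491 = 0.01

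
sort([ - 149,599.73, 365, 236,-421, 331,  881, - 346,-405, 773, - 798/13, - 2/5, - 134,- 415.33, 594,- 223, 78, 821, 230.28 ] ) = [ - 421 , -415.33,-405,-346 , - 223, - 149, -134,  -  798/13, - 2/5, 78,230.28,236, 331 , 365, 594,599.73, 773,821, 881] 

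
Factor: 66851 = 66851^1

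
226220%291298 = 226220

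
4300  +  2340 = 6640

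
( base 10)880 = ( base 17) 30D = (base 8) 1560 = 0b1101110000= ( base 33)qm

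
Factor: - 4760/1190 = -4 = -2^2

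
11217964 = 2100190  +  9117774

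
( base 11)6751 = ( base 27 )c56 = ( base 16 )22B9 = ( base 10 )8889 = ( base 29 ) agf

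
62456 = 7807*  8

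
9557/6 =9557/6= 1592.83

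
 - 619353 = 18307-637660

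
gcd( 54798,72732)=6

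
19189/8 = 2398 + 5/8 =2398.62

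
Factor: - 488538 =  - 2^1*3^3*83^1*109^1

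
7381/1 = 7381 =7381.00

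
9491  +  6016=15507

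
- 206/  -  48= 103/24 = 4.29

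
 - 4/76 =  - 1 + 18/19 = - 0.05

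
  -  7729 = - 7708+  -  21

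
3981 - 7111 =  - 3130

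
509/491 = 509/491 = 1.04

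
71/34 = 2 + 3/34 = 2.09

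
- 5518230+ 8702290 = 3184060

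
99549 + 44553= 144102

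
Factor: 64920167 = 13^2 * 384143^1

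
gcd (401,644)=1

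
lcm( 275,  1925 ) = 1925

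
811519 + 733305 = 1544824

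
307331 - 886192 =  - 578861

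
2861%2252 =609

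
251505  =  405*621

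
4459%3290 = 1169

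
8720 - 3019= 5701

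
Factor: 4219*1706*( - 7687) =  - 2^1*853^1 * 4219^1*7687^1 =- 55328058818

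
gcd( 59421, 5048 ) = 1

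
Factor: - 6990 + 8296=1306=2^1*653^1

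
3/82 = 3/82 = 0.04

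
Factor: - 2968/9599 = -2^3*7^1*29^( - 1)*53^1*331^ ( - 1 ) 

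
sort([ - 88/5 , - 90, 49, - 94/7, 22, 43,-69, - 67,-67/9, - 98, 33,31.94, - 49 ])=[- 98, - 90, - 69, - 67,- 49,-88/5, - 94/7, - 67/9, 22, 31.94,33, 43,49] 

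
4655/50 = 931/10 = 93.10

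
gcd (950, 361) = 19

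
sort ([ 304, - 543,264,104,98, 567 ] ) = [ - 543,98,104,  264,304, 567]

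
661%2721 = 661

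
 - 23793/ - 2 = 23793/2 = 11896.50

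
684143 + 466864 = 1151007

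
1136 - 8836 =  - 7700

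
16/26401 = 16/26401 = 0.00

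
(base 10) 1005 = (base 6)4353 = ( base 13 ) 5C4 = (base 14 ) 51B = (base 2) 1111101101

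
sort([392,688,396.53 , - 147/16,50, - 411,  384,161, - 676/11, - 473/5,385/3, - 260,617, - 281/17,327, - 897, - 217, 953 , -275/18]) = [ -897, - 411, - 260 ,-217 , - 473/5, - 676/11  , - 281/17, - 275/18, - 147/16, 50,  385/3,161 , 327, 384,392, 396.53, 617,688 , 953] 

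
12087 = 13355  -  1268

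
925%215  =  65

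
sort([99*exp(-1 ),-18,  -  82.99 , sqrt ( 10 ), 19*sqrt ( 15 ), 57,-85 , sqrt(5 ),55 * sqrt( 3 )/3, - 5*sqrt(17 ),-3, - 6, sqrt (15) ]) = [-85,  -  82.99, - 5*sqrt(17 ), - 18 , - 6, - 3, sqrt (5) , sqrt(10) , sqrt( 15) , 55*sqrt(3 ) /3, 99*exp (- 1 ) , 57 , 19*sqrt(15) ]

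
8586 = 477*18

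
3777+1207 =4984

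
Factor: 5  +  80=5^1 * 17^1 = 85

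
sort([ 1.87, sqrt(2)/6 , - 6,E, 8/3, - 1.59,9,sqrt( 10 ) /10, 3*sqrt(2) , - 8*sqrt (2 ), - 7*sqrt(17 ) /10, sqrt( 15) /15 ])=[ - 8*sqrt( 2),-6, - 7 * sqrt(17)/10, - 1.59,sqrt( 2 ) /6,  sqrt( 15 ) /15,sqrt(10) /10,1.87,8/3,E,3*sqrt(2 ), 9 ]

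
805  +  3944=4749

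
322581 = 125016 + 197565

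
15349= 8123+7226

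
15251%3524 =1155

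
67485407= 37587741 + 29897666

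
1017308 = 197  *5164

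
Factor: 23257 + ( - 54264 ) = - 101^1*307^1 = - 31007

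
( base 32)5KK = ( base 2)1011010010100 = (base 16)1694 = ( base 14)216C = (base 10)5780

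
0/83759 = 0=0.00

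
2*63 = 126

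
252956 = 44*5749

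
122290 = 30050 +92240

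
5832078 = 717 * 8134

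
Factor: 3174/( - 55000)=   -  1587/27500 = - 2^ ( - 2 ) * 3^1*5^ ( - 4 )* 11^ (-1) *23^2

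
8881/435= 8881/435 = 20.42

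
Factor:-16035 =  - 3^1*5^1*1069^1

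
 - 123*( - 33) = 4059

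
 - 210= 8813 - 9023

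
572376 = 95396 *6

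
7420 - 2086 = 5334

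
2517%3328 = 2517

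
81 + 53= 134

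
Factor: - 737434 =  - 2^1*368717^1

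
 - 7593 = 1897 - 9490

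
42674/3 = 14224 + 2/3 = 14224.67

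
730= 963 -233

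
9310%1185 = 1015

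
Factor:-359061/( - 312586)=2^( - 1) *3^1*73^(- 1 )*2141^( - 1)*119687^1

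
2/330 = 1/165 = 0.01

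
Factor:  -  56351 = -37^1*1523^1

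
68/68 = 1 = 1.00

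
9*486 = 4374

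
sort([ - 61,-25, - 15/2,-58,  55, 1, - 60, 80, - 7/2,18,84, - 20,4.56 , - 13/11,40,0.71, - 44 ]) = [  -  61, - 60, - 58, - 44 , - 25, - 20, - 15/2,-7/2,  -  13/11,0.71,1,4.56,18,40,55,  80 , 84]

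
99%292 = 99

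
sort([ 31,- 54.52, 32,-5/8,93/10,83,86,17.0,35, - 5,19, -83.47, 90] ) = [ - 83.47, - 54.52,-5, - 5/8,93/10, 17.0, 19,31, 32, 35,83,86, 90] 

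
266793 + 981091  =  1247884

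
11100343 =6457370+4642973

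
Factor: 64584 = 2^3*3^3*13^1 * 23^1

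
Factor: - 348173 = -7^1*49739^1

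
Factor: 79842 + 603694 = 2^4*7^1*17^1*359^1 = 683536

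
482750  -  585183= - 102433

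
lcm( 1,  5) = 5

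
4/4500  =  1/1125= 0.00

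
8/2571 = 8/2571 = 0.00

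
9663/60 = 161 + 1/20 = 161.05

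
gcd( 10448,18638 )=2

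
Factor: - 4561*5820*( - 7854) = 208484587080 = 2^3*3^2*5^1*7^1*11^1*17^1*97^1 * 4561^1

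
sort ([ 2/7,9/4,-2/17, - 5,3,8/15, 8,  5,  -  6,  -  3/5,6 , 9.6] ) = [ - 6, - 5, - 3/5, - 2/17,2/7,8/15,9/4, 3,5,  6, 8, 9.6 ] 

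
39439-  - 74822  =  114261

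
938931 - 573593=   365338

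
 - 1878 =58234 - 60112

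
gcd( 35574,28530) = 6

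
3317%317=147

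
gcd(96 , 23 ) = 1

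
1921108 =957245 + 963863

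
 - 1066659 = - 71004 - 995655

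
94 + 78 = 172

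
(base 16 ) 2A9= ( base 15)306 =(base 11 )56a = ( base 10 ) 681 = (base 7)1662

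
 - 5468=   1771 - 7239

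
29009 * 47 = 1363423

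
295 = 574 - 279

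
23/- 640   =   - 1 + 617/640= -0.04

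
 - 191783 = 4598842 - 4790625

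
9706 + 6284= 15990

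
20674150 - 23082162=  - 2408012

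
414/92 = 4 + 1/2 = 4.50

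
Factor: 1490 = 2^1*5^1* 149^1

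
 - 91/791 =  - 1 + 100/113 = - 0.12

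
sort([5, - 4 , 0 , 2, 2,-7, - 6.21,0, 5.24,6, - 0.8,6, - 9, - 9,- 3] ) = [ - 9,-9,- 7,-6.21, - 4,- 3, - 0.8, 0, 0, 2,  2, 5,5.24 , 6,6]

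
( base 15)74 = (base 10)109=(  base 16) 6D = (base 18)61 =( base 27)41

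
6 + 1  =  7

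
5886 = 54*109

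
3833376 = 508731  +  3324645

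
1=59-58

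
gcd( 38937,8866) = 1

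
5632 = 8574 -2942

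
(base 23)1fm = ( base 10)896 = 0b1110000000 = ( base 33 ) R5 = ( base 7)2420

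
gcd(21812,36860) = 76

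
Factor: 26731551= 3^1*7^1*11^1*97^1*1193^1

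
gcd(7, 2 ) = 1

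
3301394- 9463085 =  - 6161691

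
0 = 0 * 2809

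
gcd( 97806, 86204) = 2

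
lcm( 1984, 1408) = 43648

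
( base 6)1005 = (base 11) 191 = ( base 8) 335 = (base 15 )eb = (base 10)221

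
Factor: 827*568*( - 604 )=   -  2^5*71^1*151^1*827^1 = -  283720544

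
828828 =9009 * 92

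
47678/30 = 1589 + 4/15 = 1589.27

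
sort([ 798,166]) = [ 166,798]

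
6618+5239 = 11857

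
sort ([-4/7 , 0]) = [ - 4/7 , 0] 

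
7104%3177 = 750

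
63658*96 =6111168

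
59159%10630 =6009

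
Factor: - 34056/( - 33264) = 2^( - 1) * 3^(- 1 )*7^( - 1 )*43^1  =  43/42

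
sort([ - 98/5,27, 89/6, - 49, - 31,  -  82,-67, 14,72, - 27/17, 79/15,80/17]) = [ - 82, - 67, - 49, - 31, - 98/5, - 27/17 , 80/17, 79/15,14, 89/6 , 27, 72]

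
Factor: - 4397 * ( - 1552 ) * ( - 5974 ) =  - 2^5*29^1*97^1*103^1* 4397^1 = - 40767436256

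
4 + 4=8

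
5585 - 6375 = -790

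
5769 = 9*641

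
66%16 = 2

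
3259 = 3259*1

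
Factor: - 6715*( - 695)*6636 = 30969714300 = 2^2 * 3^1*5^2*7^1*17^1*79^2*139^1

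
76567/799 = 95 + 662/799=95.83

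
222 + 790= 1012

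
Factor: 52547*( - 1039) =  - 11^1 * 17^1*281^1 * 1039^1=- 54596333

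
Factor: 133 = 7^1*19^1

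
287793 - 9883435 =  - 9595642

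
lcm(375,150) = 750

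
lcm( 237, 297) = 23463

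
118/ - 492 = - 1 + 187/246 = - 0.24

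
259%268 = 259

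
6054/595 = 6054/595 = 10.17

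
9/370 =9/370  =  0.02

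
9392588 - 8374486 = 1018102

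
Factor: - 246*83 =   -  2^1*3^1*41^1 * 83^1 = -20418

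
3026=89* 34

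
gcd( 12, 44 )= 4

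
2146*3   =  6438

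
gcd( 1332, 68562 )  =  18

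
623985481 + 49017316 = 673002797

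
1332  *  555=739260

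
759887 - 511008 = 248879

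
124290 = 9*13810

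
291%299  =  291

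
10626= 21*506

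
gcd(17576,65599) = 1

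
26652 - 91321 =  - 64669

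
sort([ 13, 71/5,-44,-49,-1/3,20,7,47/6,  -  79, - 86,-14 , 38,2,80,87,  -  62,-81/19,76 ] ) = [ - 86,-79 , -62,-49 , - 44, - 14,-81/19,-1/3,2, 7,47/6,13 , 71/5,20, 38,76, 80, 87]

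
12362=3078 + 9284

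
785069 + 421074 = 1206143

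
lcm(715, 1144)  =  5720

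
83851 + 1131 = 84982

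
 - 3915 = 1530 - 5445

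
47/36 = 47/36 = 1.31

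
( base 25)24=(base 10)54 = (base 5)204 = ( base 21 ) 2c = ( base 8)66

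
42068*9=378612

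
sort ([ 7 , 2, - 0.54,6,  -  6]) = [  -  6, - 0.54 , 2,6 , 7] 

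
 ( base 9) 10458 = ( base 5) 210223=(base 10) 6938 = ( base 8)15432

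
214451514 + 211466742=425918256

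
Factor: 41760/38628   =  2^3*5^1*37^(-1)= 40/37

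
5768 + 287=6055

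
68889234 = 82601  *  834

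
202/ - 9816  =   - 1 + 4807/4908  =  -0.02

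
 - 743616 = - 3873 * 192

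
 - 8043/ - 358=8043/358 = 22.47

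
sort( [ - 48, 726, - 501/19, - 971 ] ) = [-971, -48, - 501/19,  726 ] 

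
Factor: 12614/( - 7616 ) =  - 2^( - 5 )*53^1 = - 53/32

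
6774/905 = 7 + 439/905  =  7.49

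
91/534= 91/534=0.17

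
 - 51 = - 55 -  - 4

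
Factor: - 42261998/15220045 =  - 2^1*5^ ( - 1)*19^( - 1 )*79^1 * 151^( - 1)*1061^( - 1 )*267481^1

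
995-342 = 653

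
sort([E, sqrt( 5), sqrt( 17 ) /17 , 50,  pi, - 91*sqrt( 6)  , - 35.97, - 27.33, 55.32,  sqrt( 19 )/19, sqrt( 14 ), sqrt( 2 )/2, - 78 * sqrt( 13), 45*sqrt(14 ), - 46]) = [ - 78*sqrt(13),  -  91*sqrt( 6),-46 , - 35.97, - 27.33,sqrt( 19)/19, sqrt( 17)/17, sqrt( 2) /2,sqrt(5 ), E,pi, sqrt ( 14),50, 55.32 , 45*sqrt( 14)]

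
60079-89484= -29405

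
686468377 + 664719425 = 1351187802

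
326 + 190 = 516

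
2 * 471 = 942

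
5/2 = 2 + 1/2 = 2.50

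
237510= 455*522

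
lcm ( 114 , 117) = 4446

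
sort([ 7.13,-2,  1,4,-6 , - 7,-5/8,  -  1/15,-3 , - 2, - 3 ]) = [ - 7, - 6,-3,-3, - 2,-2,-5/8,-1/15,1,4, 7.13]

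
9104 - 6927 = 2177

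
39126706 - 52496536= - 13369830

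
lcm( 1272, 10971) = 87768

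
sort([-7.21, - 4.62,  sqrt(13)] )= [-7.21, - 4.62,sqrt( 13) ] 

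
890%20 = 10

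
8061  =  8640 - 579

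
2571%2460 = 111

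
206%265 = 206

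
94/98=47/49 = 0.96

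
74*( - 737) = -54538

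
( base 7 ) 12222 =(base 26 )4J3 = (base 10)3201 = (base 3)11101120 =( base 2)110010000001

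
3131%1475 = 181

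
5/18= 5/18  =  0.28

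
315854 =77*4102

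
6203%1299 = 1007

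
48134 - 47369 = 765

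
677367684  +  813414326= 1490782010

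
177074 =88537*2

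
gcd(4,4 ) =4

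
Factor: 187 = 11^1*17^1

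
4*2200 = 8800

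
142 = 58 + 84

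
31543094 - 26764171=4778923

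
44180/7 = 44180/7 = 6311.43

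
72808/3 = 72808/3 = 24269.33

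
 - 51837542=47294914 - 99132456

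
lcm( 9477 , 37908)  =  37908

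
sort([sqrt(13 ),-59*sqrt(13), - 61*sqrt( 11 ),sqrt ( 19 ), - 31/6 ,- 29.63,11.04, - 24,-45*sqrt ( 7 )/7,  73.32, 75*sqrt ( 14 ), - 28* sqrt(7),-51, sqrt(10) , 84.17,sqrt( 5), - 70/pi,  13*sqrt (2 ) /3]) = [ - 59*sqrt( 13 ),-61*sqrt( 11) , - 28 * sqrt( 7),  -  51, - 29.63, - 24, - 70/pi, - 45 * sqrt( 7) /7, - 31/6, sqrt (5), sqrt ( 10 ), sqrt( 13 ),sqrt (19 ), 13*sqrt( 2 ) /3,11.04, 73.32, 84.17,75*sqrt(14 )]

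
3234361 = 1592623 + 1641738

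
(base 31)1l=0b110100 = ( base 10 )52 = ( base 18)2G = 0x34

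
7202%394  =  110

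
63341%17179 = 11804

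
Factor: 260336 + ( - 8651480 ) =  - 8391144= -2^3*3^1*127^1*2753^1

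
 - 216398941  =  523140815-739539756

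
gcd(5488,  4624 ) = 16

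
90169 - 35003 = 55166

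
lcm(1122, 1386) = 23562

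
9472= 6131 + 3341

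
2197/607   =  2197/607  =  3.62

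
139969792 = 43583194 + 96386598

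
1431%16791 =1431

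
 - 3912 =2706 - 6618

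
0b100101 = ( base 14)29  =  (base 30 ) 17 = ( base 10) 37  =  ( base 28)19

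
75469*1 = 75469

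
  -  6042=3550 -9592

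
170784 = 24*7116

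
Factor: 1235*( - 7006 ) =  - 2^1 * 5^1*13^1 *19^1*31^1*113^1 =-8652410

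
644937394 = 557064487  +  87872907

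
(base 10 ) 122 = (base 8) 172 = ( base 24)52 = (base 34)3K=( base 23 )57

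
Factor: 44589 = 3^1*89^1 * 167^1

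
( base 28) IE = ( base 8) 1006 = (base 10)518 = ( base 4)20012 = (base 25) KI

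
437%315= 122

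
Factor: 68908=2^2 * 7^1*  23^1*107^1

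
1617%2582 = 1617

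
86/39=2 + 8/39= 2.21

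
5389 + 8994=14383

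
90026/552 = 45013/276 = 163.09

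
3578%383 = 131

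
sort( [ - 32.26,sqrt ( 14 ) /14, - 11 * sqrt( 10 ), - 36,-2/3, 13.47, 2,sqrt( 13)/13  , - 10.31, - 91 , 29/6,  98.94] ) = [ - 91, - 36, - 11*sqrt(10 ), - 32.26, - 10.31, - 2/3, sqrt(14) /14,sqrt( 13 ) /13, 2,29/6, 13.47, 98.94] 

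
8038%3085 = 1868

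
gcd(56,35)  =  7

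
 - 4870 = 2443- 7313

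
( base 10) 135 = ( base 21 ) 69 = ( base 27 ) 50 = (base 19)72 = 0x87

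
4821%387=177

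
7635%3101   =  1433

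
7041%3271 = 499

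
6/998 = 3/499  =  0.01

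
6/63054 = 1/10509 = 0.00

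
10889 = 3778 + 7111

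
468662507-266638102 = 202024405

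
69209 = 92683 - 23474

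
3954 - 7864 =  - 3910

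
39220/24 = 1634 + 1/6 = 1634.17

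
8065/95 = 1613/19 =84.89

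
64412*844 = 54363728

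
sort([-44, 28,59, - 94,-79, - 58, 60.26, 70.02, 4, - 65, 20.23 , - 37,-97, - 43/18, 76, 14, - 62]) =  [ - 97, - 94, -79, - 65, - 62, - 58,  -  44 , - 37, - 43/18,4, 14 , 20.23, 28, 59, 60.26, 70.02,76 ] 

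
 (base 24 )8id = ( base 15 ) 176d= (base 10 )5053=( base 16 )13BD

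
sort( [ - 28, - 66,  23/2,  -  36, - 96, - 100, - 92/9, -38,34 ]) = [ - 100, - 96,-66, -38,-36, - 28, - 92/9, 23/2, 34]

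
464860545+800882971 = 1265743516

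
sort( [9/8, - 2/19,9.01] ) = [ - 2/19,9/8, 9.01] 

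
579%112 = 19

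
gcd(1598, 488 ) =2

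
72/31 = 72/31  =  2.32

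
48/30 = 8/5 = 1.60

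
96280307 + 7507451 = 103787758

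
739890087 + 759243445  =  1499133532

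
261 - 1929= - 1668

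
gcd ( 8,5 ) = 1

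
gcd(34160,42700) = 8540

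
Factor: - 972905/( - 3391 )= 5^1*3391^(- 1)  *  194581^1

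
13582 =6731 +6851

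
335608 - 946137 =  - 610529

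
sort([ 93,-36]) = [  -  36,93]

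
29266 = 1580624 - 1551358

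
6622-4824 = 1798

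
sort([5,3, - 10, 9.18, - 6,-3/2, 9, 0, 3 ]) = [ - 10,-6, - 3/2, 0 , 3, 3, 5, 9,9.18] 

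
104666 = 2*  52333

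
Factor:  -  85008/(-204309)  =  2^4*3^ ( - 2) * 11^1*47^( - 1) = 176/423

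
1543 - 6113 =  - 4570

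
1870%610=40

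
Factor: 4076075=5^2*47^1  *3469^1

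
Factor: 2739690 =2^1*3^3*5^1*73^1*139^1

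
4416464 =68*64948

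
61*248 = 15128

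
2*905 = 1810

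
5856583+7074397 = 12930980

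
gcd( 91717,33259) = 1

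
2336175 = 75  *31149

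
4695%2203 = 289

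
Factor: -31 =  - 31^1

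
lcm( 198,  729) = 16038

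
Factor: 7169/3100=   2^( -2 )*5^( - 2)*31^(-1)*67^1*107^1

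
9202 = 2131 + 7071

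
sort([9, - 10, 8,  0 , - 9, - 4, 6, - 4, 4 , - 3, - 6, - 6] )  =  [  -  10, - 9 ,-6,-6,  -  4, - 4 , - 3, 0, 4,  6,8, 9] 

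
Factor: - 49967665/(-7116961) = 5^1*11^1*277^( - 1)*25693^( - 1 )*908503^1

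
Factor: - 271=  -  271^1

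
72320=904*80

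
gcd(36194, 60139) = 1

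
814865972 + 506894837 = 1321760809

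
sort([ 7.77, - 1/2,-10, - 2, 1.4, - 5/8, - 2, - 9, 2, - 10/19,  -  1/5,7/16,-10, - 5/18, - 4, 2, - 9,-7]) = [-10, - 10, - 9,  -  9,-7, - 4,  -  2 , - 2, - 5/8, - 10/19,-1/2,-5/18, - 1/5,7/16,1.4,2,2 , 7.77 ]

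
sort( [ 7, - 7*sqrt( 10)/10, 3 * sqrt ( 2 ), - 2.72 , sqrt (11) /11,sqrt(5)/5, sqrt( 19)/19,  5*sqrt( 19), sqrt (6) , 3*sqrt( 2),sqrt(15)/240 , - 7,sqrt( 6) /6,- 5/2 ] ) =[ - 7, - 2.72, - 5/2,-7 * sqrt(10) /10, sqrt(15)/240, sqrt( 19) /19,sqrt(11 ) /11,sqrt(6 )/6,sqrt( 5) /5 , sqrt(6),3*sqrt(2 ),  3 * sqrt(2 ), 7 , 5 * sqrt ( 19)]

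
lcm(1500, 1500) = 1500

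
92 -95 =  - 3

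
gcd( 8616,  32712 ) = 24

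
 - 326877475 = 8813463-335690938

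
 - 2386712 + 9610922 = 7224210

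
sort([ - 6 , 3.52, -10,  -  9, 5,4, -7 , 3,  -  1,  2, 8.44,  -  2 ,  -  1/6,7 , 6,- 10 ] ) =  [ - 10, - 10,-9 ,-7, - 6 ,-2,-1, - 1/6,2, 3, 3.52,4, 5, 6,7,8.44 ] 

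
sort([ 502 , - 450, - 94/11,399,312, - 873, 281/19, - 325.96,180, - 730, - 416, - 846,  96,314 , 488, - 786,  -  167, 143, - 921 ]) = [ - 921, - 873,-846 , - 786, - 730, - 450,-416, - 325.96,- 167, - 94/11, 281/19, 96,143,180,312,314,399, 488 , 502]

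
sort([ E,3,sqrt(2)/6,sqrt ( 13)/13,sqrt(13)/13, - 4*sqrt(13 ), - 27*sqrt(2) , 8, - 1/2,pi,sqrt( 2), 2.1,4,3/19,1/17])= [  -  27*sqrt(2), - 4*sqrt(13 ), - 1/2,  1/17,3/19,sqrt(2)/6,sqrt(13 ) /13 , sqrt( 13 )/13, sqrt( 2 ), 2.1, E, 3, pi, 4,8]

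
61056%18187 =6495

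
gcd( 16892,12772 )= 412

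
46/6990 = 23/3495 = 0.01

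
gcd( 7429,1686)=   1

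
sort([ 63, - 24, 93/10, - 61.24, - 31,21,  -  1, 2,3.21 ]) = [  -  61.24, - 31,  -  24 , - 1, 2,  3.21, 93/10,21, 63]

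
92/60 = 1 + 8/15 = 1.53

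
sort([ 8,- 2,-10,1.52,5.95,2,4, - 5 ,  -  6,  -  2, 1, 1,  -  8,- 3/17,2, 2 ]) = [ - 10, - 8, - 6, - 5, - 2 ,-2,  -  3/17  ,  1,1,  1.52,2 , 2,2, 4 , 5.95, 8]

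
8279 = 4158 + 4121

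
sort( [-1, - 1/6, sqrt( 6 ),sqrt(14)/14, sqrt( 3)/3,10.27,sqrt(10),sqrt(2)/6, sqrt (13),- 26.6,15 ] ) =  [ - 26.6, - 1,-1/6,sqrt(2)/6,sqrt(14 ) /14, sqrt(3 )/3,sqrt ( 6 ),sqrt(10 ), sqrt( 13), 10.27,15]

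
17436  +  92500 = 109936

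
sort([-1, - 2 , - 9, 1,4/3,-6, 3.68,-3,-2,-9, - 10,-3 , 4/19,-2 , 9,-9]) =[ - 10,  -  9,  -  9 , - 9,-6 ,-3, -3, - 2,-2 , -2  , -1,4/19,1, 4/3,3.68, 9 ]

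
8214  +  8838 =17052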